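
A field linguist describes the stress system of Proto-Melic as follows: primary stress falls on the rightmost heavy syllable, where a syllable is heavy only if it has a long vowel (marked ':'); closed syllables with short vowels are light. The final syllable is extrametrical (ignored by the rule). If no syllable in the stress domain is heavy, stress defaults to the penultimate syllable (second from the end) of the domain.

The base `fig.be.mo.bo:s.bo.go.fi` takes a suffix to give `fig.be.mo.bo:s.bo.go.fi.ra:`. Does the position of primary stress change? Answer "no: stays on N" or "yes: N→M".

no: stays on 4

Base `fig.be.mo.bo:s.bo.go.fi` (7 syllables):
  The final syllable (7, fi) is extrametrical; the stress domain is syllables 1–6.
  Weights: 1 fig L, 2 be L, 3 mo L, 4 bo:s H, 5 bo L, 6 go L.
  Heavy syllables in the domain: 4. The rightmost is syllable 4 (bo:s).
  → primary stress on syllable 4.
Suffixed `fig.be.mo.bo:s.bo.go.fi.ra:` (8 syllables):
  The final syllable (8, ra:) is extrametrical; the stress domain is syllables 1–7.
  Weights: 1 fig L, 2 be L, 3 mo L, 4 bo:s H, 5 bo L, 6 go L, 7 fi L.
  Heavy syllables in the domain: 4. The rightmost is syllable 4 (bo:s).
  → primary stress on syllable 4.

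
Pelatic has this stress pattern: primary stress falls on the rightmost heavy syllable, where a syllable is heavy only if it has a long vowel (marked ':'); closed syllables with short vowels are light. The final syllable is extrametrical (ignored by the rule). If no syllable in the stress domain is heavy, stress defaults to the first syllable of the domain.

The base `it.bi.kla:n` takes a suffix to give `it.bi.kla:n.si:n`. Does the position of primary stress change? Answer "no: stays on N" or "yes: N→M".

yes: 1→3

Base `it.bi.kla:n` (3 syllables):
  The final syllable (3, kla:n) is extrametrical; the stress domain is syllables 1–2.
  Weights: 1 it L, 2 bi L.
  No heavy syllable in the domain; default to the first syllable of the domain = syllable 1.
  → primary stress on syllable 1.
Suffixed `it.bi.kla:n.si:n` (4 syllables):
  The final syllable (4, si:n) is extrametrical; the stress domain is syllables 1–3.
  Weights: 1 it L, 2 bi L, 3 kla:n H.
  Heavy syllables in the domain: 3. The rightmost is syllable 3 (kla:n).
  → primary stress on syllable 3.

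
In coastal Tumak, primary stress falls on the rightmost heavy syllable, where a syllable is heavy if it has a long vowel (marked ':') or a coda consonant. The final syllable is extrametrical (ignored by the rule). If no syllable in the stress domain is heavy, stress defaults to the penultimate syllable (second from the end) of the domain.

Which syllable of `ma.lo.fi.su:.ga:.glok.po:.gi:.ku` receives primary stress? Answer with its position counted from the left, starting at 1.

The final syllable (9, ku) is extrametrical; the stress domain is syllables 1–8.
Weights: 1 ma L, 2 lo L, 3 fi L, 4 su: H, 5 ga: H, 6 glok H, 7 po: H, 8 gi: H.
Heavy syllables in the domain: 4, 5, 6, 7, 8. The rightmost is syllable 8 (gi:).
Primary stress: syllable 8 → ma.lo.fi.su:.ga:.glok.po:.ˈgi:.ku.

8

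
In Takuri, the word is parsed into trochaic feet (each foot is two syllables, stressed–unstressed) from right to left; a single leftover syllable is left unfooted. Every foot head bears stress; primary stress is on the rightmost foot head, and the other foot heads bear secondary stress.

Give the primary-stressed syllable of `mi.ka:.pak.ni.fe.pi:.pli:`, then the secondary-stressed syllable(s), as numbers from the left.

Parse right to left into trochaic (ˈσσ) feet: mi (ˈka:.pak) (ˈni.fe) (ˈpi:.pli:). Syllable 1 is left unfooted.
Foot heads (stressed positions): 2, 4, 6.
End Rule Rightmost: primary stress on the rightmost head = syllable 6.
Secondary stress on 2, 4: mi.ˌka:.pak.ˌni.fe.ˈpi:.pli:.

primary 6, secondary 2, 4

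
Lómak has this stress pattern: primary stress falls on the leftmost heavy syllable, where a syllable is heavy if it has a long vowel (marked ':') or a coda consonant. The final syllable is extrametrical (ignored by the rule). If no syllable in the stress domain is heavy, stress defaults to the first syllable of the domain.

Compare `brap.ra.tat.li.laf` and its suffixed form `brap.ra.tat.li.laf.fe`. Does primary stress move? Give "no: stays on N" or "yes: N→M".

no: stays on 1

Base `brap.ra.tat.li.laf` (5 syllables):
  The final syllable (5, laf) is extrametrical; the stress domain is syllables 1–4.
  Weights: 1 brap H, 2 ra L, 3 tat H, 4 li L.
  Heavy syllables in the domain: 1, 3. The leftmost is syllable 1 (brap).
  → primary stress on syllable 1.
Suffixed `brap.ra.tat.li.laf.fe` (6 syllables):
  The final syllable (6, fe) is extrametrical; the stress domain is syllables 1–5.
  Weights: 1 brap H, 2 ra L, 3 tat H, 4 li L, 5 laf H.
  Heavy syllables in the domain: 1, 3, 5. The leftmost is syllable 1 (brap).
  → primary stress on syllable 1.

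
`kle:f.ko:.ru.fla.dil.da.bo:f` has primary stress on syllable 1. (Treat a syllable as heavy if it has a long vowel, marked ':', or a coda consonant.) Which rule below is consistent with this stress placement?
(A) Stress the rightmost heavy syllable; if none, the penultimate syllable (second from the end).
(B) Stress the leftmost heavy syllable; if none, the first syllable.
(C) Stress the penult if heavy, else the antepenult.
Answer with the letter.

B

Rule A → syllable 7 (observed: 1).
Rule B → syllable 1 ✓.
Rule C → syllable 5 (observed: 1).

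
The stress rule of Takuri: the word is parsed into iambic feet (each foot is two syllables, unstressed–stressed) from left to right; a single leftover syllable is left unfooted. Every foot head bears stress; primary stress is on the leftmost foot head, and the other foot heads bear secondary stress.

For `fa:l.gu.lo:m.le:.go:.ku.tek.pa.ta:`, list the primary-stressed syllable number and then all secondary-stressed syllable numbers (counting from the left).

primary 2, secondary 4, 6, 8

Parse left to right into iambic (σˈσ) feet: (fa:l.ˈgu) (lo:m.ˈle:) (go:.ˈku) (tek.ˈpa) ta:. Syllable 9 is left unfooted.
Foot heads (stressed positions): 2, 4, 6, 8.
End Rule Leftmost: primary stress on the leftmost head = syllable 2.
Secondary stress on 4, 6, 8: fa:l.ˈgu.lo:m.ˌle:.go:.ˌku.tek.ˌpa.ta:.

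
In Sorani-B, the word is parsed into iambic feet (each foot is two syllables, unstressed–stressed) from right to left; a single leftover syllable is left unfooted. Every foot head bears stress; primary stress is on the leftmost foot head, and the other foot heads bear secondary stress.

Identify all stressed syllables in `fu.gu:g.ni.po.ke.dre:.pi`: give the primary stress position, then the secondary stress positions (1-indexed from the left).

Parse right to left into iambic (σˈσ) feet: fu (gu:g.ˈni) (po.ˈke) (dre:.ˈpi). Syllable 1 is left unfooted.
Foot heads (stressed positions): 3, 5, 7.
End Rule Leftmost: primary stress on the leftmost head = syllable 3.
Secondary stress on 5, 7: fu.gu:g.ˈni.po.ˌke.dre:.ˌpi.

primary 3, secondary 5, 7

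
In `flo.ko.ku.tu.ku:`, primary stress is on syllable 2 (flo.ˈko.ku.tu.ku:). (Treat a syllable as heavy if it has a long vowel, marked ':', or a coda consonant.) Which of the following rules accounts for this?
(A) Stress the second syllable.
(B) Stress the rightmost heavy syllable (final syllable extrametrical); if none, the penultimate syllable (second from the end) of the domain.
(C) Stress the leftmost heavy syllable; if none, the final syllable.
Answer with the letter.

A

Rule A → syllable 2 ✓.
Rule B → syllable 3 (observed: 2).
Rule C → syllable 5 (observed: 2).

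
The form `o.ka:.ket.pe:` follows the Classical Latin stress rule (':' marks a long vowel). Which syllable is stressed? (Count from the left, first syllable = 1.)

Classical Latin: stress the penult if heavy (long vowel or closed), else the antepenult.
Weights: 2 ka: H, 3 ket H, 4 pe: H.
The penult (syllable 3, ket) is heavy, so it takes stress.
Stress on syllable 3: o.ka:.ˈket.pe:.

3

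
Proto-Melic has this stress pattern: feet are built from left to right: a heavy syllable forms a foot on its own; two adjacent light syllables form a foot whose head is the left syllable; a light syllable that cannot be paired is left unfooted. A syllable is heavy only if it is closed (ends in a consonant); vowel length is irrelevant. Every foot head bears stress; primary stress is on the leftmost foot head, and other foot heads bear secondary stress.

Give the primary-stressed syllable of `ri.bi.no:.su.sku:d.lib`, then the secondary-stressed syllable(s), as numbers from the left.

primary 1, secondary 3, 5, 6

Weights: 1 ri L, 2 bi L, 3 no: L, 4 su L, 5 sku:d H, 6 lib H.
Parse left to right (heavy = foot alone; LL = one foot; stranded L unfooted): (ˈri.bi) (ˈno:.su) (ˈsku:d) (ˈlib).
Foot heads: 1, 3, 5, 6.
Primary stress on the leftmost head = syllable 1.
Secondary stress on 3, 5, 6: ˈri.bi.ˌno:.su.ˌsku:d.ˌlib.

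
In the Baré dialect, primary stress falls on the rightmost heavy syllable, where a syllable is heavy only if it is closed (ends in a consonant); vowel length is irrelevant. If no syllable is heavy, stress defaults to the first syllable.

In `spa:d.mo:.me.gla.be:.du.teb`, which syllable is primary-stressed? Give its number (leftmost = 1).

7

Weights: 1 spa:d H, 2 mo: L, 3 me L, 4 gla L, 5 be: L, 6 du L, 7 teb H.
Heavy syllables in the domain: 1, 7. The rightmost is syllable 7 (teb).
Primary stress: syllable 7 → spa:d.mo:.me.gla.be:.du.ˈteb.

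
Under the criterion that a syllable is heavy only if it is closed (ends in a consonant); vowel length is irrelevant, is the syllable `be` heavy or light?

`be`: short vowel, open (no coda). Open (no coda) → light.

light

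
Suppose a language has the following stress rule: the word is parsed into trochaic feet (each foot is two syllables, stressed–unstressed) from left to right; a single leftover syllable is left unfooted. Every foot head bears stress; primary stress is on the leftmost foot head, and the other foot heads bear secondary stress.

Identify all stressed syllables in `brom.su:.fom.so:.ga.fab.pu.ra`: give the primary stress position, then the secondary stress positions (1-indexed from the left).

Parse left to right into trochaic (ˈσσ) feet: (ˈbrom.su:) (ˈfom.so:) (ˈga.fab) (ˈpu.ra).
Foot heads (stressed positions): 1, 3, 5, 7.
End Rule Leftmost: primary stress on the leftmost head = syllable 1.
Secondary stress on 3, 5, 7: ˈbrom.su:.ˌfom.so:.ˌga.fab.ˌpu.ra.

primary 1, secondary 3, 5, 7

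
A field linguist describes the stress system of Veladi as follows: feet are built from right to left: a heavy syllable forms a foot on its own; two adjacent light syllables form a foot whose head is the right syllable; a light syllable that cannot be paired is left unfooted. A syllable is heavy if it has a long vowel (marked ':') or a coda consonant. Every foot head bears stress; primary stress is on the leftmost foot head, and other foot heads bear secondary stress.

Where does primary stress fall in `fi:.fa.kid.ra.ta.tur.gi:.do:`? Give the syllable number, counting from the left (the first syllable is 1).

Weights: 1 fi: H, 2 fa L, 3 kid H, 4 ra L, 5 ta L, 6 tur H, 7 gi: H, 8 do: H.
Parse right to left (heavy = foot alone; LL = one foot; stranded L unfooted): (ˈfi:) fa (ˈkid) (ra.ˈta) (ˈtur) (ˈgi:) (ˈdo:).
Foot heads: 1, 3, 5, 6, 7, 8.
Primary stress on the leftmost head = syllable 1.
Primary stress: syllable 1 → ˈfi:.fa.kid.ra.ta.tur.gi:.do:.

1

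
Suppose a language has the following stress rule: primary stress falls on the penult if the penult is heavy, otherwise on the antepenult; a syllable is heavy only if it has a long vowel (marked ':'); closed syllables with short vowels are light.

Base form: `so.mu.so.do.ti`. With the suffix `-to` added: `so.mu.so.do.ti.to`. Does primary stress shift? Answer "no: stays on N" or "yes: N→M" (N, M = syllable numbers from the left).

Base `so.mu.so.do.ti` (5 syllables):
  Weights: 3 so L, 4 do L, 5 ti L.
  The penult (syllable 4, do) is light, so stress falls on the antepenult (syllable 3, so).
  → primary stress on syllable 3.
Suffixed `so.mu.so.do.ti.to` (6 syllables):
  Weights: 4 do L, 5 ti L, 6 to L.
  The penult (syllable 5, ti) is light, so stress falls on the antepenult (syllable 4, do).
  → primary stress on syllable 4.

yes: 3→4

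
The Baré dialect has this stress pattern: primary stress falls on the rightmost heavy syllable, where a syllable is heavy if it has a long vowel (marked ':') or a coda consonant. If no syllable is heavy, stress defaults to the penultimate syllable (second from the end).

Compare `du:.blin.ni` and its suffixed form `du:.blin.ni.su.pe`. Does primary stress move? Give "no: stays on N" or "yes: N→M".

no: stays on 2

Base `du:.blin.ni` (3 syllables):
  Weights: 1 du: H, 2 blin H, 3 ni L.
  Heavy syllables in the domain: 1, 2. The rightmost is syllable 2 (blin).
  → primary stress on syllable 2.
Suffixed `du:.blin.ni.su.pe` (5 syllables):
  Weights: 1 du: H, 2 blin H, 3 ni L, 4 su L, 5 pe L.
  Heavy syllables in the domain: 1, 2. The rightmost is syllable 2 (blin).
  → primary stress on syllable 2.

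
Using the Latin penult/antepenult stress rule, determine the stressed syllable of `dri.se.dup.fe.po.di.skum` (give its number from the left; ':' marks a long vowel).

5

Classical Latin: stress the penult if heavy (long vowel or closed), else the antepenult.
Weights: 5 po L, 6 di L, 7 skum H.
The penult (syllable 6, di) is light, so stress falls on the antepenult (syllable 5, po).
Stress on syllable 5: dri.se.dup.fe.ˈpo.di.skum.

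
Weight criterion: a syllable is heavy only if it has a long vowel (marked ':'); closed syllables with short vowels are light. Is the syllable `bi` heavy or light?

`bi`: short vowel, open (no coda). Short vowel → light.

light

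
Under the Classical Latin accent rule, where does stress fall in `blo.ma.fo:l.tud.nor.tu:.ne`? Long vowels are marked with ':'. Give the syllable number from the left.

6

Classical Latin: stress the penult if heavy (long vowel or closed), else the antepenult.
Weights: 5 nor H, 6 tu: H, 7 ne L.
The penult (syllable 6, tu:) is heavy, so it takes stress.
Stress on syllable 6: blo.ma.fo:l.tud.nor.ˈtu:.ne.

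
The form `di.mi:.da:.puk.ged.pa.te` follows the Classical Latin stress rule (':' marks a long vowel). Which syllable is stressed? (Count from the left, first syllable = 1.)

Classical Latin: stress the penult if heavy (long vowel or closed), else the antepenult.
Weights: 5 ged H, 6 pa L, 7 te L.
The penult (syllable 6, pa) is light, so stress falls on the antepenult (syllable 5, ged).
Stress on syllable 5: di.mi:.da:.puk.ˈged.pa.te.

5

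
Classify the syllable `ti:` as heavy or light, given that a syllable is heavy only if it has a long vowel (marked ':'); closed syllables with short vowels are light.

`ti:`: long vowel, open (no coda). Long vowel → heavy.

heavy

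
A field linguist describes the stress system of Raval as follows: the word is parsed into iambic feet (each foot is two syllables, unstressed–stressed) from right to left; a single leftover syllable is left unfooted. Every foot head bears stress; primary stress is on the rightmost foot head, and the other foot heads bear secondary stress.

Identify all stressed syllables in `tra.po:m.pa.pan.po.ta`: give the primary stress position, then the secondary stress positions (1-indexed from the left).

Parse right to left into iambic (σˈσ) feet: (tra.ˈpo:m) (pa.ˈpan) (po.ˈta).
Foot heads (stressed positions): 2, 4, 6.
End Rule Rightmost: primary stress on the rightmost head = syllable 6.
Secondary stress on 2, 4: tra.ˌpo:m.pa.ˌpan.po.ˈta.

primary 6, secondary 2, 4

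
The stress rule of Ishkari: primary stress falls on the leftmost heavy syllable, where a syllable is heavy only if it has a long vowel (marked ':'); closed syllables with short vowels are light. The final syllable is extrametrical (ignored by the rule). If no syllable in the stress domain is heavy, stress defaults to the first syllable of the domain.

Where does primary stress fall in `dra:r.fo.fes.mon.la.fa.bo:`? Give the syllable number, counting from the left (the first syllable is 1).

The final syllable (7, bo:) is extrametrical; the stress domain is syllables 1–6.
Weights: 1 dra:r H, 2 fo L, 3 fes L, 4 mon L, 5 la L, 6 fa L.
Heavy syllables in the domain: 1. The leftmost is syllable 1 (dra:r).
Primary stress: syllable 1 → ˈdra:r.fo.fes.mon.la.fa.bo:.

1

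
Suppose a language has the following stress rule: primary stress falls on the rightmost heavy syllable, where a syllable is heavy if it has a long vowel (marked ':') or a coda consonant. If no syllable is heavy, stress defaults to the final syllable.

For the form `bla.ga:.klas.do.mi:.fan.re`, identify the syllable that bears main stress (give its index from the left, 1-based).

Weights: 1 bla L, 2 ga: H, 3 klas H, 4 do L, 5 mi: H, 6 fan H, 7 re L.
Heavy syllables in the domain: 2, 3, 5, 6. The rightmost is syllable 6 (fan).
Primary stress: syllable 6 → bla.ga:.klas.do.mi:.ˈfan.re.

6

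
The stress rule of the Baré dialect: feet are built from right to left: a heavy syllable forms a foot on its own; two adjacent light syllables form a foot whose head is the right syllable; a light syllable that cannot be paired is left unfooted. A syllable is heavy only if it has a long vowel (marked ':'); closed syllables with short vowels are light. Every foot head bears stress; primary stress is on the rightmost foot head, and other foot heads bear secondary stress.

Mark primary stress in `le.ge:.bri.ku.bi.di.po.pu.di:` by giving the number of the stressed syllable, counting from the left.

Weights: 1 le L, 2 ge: H, 3 bri L, 4 ku L, 5 bi L, 6 di L, 7 po L, 8 pu L, 9 di: H.
Parse right to left (heavy = foot alone; LL = one foot; stranded L unfooted): le (ˈge:) (bri.ˈku) (bi.ˈdi) (po.ˈpu) (ˈdi:).
Foot heads: 2, 4, 6, 8, 9.
Primary stress on the rightmost head = syllable 9.
Primary stress: syllable 9 → le.ge:.bri.ku.bi.di.po.pu.ˈdi:.

9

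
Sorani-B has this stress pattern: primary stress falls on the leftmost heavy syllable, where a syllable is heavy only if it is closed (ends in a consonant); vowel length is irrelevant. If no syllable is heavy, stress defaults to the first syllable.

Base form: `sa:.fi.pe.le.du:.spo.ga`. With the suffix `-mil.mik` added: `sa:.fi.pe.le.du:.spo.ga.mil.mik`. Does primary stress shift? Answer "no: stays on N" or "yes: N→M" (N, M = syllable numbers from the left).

yes: 1→8

Base `sa:.fi.pe.le.du:.spo.ga` (7 syllables):
  Weights: 1 sa: L, 2 fi L, 3 pe L, 4 le L, 5 du: L, 6 spo L, 7 ga L.
  No heavy syllable in the domain; default to the first syllable = syllable 1.
  → primary stress on syllable 1.
Suffixed `sa:.fi.pe.le.du:.spo.ga.mil.mik` (9 syllables):
  Weights: 1 sa: L, 2 fi L, 3 pe L, 4 le L, 5 du: L, 6 spo L, 7 ga L, 8 mil H, 9 mik H.
  Heavy syllables in the domain: 8, 9. The leftmost is syllable 8 (mil).
  → primary stress on syllable 8.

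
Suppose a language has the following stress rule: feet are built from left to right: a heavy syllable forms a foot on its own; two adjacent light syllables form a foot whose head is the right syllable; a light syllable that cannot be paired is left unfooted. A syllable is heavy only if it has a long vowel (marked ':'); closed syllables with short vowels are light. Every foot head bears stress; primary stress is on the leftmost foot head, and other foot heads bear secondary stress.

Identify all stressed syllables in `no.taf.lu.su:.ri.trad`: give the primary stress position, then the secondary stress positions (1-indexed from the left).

Weights: 1 no L, 2 taf L, 3 lu L, 4 su: H, 5 ri L, 6 trad L.
Parse left to right (heavy = foot alone; LL = one foot; stranded L unfooted): (no.ˈtaf) lu (ˈsu:) (ri.ˈtrad).
Foot heads: 2, 4, 6.
Primary stress on the leftmost head = syllable 2.
Secondary stress on 4, 6: no.ˈtaf.lu.ˌsu:.ri.ˌtrad.

primary 2, secondary 4, 6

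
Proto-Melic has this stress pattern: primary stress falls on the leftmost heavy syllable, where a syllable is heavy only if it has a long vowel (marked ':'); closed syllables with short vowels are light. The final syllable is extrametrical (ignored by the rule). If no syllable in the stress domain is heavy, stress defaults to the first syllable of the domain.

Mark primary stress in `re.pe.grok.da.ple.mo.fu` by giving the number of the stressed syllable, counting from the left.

1

The final syllable (7, fu) is extrametrical; the stress domain is syllables 1–6.
Weights: 1 re L, 2 pe L, 3 grok L, 4 da L, 5 ple L, 6 mo L.
No heavy syllable in the domain; default to the first syllable of the domain = syllable 1.
Primary stress: syllable 1 → ˈre.pe.grok.da.ple.mo.fu.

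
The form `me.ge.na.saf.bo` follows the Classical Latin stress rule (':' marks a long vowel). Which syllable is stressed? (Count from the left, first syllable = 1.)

4

Classical Latin: stress the penult if heavy (long vowel or closed), else the antepenult.
Weights: 3 na L, 4 saf H, 5 bo L.
The penult (syllable 4, saf) is heavy, so it takes stress.
Stress on syllable 4: me.ge.na.ˈsaf.bo.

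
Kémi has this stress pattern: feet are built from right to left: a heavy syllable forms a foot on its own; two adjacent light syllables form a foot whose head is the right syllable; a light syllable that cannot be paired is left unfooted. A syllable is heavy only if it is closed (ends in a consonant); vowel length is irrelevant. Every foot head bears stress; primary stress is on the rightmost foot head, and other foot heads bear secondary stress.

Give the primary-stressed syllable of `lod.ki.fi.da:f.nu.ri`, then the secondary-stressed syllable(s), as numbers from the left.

Weights: 1 lod H, 2 ki L, 3 fi L, 4 da:f H, 5 nu L, 6 ri L.
Parse right to left (heavy = foot alone; LL = one foot; stranded L unfooted): (ˈlod) (ki.ˈfi) (ˈda:f) (nu.ˈri).
Foot heads: 1, 3, 4, 6.
Primary stress on the rightmost head = syllable 6.
Secondary stress on 1, 3, 4: ˌlod.ki.ˌfi.ˌda:f.nu.ˈri.

primary 6, secondary 1, 3, 4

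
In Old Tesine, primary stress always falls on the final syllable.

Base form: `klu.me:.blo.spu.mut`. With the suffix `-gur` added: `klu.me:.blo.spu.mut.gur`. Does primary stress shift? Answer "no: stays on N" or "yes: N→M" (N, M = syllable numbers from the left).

Base `klu.me:.blo.spu.mut` (5 syllables):
  The word has 5 syllables; the final syllable is syllable 5 (mut).
  → primary stress on syllable 5.
Suffixed `klu.me:.blo.spu.mut.gur` (6 syllables):
  The word has 6 syllables; the final syllable is syllable 6 (gur).
  → primary stress on syllable 6.

yes: 5→6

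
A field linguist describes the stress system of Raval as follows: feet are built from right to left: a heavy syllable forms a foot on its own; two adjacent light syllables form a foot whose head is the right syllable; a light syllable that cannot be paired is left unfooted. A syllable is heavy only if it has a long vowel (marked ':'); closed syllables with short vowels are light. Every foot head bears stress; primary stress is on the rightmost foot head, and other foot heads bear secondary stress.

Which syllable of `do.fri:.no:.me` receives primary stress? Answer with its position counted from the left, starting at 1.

3

Weights: 1 do L, 2 fri: H, 3 no: H, 4 me L.
Parse right to left (heavy = foot alone; LL = one foot; stranded L unfooted): do (ˈfri:) (ˈno:) me.
Foot heads: 2, 3.
Primary stress on the rightmost head = syllable 3.
Primary stress: syllable 3 → do.fri:.ˈno:.me.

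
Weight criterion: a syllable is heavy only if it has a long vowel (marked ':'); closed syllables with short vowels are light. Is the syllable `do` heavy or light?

`do`: short vowel, open (no coda). Short vowel → light.

light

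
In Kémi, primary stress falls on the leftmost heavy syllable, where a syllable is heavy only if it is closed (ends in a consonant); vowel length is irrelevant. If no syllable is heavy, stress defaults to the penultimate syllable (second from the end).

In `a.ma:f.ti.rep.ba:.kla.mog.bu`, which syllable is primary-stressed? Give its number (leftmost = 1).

Weights: 1 a L, 2 ma:f H, 3 ti L, 4 rep H, 5 ba: L, 6 kla L, 7 mog H, 8 bu L.
Heavy syllables in the domain: 2, 4, 7. The leftmost is syllable 2 (ma:f).
Primary stress: syllable 2 → a.ˈma:f.ti.rep.ba:.kla.mog.bu.

2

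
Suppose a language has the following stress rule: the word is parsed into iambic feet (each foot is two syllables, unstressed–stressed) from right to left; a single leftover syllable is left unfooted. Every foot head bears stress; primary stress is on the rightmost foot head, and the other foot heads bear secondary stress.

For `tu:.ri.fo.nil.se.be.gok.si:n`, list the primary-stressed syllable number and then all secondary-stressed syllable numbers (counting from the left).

Parse right to left into iambic (σˈσ) feet: (tu:.ˈri) (fo.ˈnil) (se.ˈbe) (gok.ˈsi:n).
Foot heads (stressed positions): 2, 4, 6, 8.
End Rule Rightmost: primary stress on the rightmost head = syllable 8.
Secondary stress on 2, 4, 6: tu:.ˌri.fo.ˌnil.se.ˌbe.gok.ˈsi:n.

primary 8, secondary 2, 4, 6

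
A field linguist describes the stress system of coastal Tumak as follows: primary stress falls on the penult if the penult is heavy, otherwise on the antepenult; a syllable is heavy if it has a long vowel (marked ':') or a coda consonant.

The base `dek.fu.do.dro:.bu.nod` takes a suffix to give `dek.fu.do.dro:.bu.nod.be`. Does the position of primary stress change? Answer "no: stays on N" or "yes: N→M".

Base `dek.fu.do.dro:.bu.nod` (6 syllables):
  Weights: 4 dro: H, 5 bu L, 6 nod H.
  The penult (syllable 5, bu) is light, so stress falls on the antepenult (syllable 4, dro:).
  → primary stress on syllable 4.
Suffixed `dek.fu.do.dro:.bu.nod.be` (7 syllables):
  Weights: 5 bu L, 6 nod H, 7 be L.
  The penult (syllable 6, nod) is heavy, so it takes stress.
  → primary stress on syllable 6.

yes: 4→6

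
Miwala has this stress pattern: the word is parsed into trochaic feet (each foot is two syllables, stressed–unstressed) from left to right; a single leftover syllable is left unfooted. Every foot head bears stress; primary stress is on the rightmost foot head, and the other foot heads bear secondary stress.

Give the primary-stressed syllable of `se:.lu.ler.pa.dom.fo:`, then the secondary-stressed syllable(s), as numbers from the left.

primary 5, secondary 1, 3

Parse left to right into trochaic (ˈσσ) feet: (ˈse:.lu) (ˈler.pa) (ˈdom.fo:).
Foot heads (stressed positions): 1, 3, 5.
End Rule Rightmost: primary stress on the rightmost head = syllable 5.
Secondary stress on 1, 3: ˌse:.lu.ˌler.pa.ˈdom.fo:.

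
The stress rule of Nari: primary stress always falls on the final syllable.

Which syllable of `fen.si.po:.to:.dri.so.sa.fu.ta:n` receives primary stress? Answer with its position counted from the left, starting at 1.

The word has 9 syllables; the final syllable is syllable 9 (ta:n).
Primary stress: syllable 9 → fen.si.po:.to:.dri.so.sa.fu.ˈta:n.

9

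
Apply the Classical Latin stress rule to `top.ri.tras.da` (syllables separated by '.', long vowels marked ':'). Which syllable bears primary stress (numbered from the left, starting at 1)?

3

Classical Latin: stress the penult if heavy (long vowel or closed), else the antepenult.
Weights: 2 ri L, 3 tras H, 4 da L.
The penult (syllable 3, tras) is heavy, so it takes stress.
Stress on syllable 3: top.ri.ˈtras.da.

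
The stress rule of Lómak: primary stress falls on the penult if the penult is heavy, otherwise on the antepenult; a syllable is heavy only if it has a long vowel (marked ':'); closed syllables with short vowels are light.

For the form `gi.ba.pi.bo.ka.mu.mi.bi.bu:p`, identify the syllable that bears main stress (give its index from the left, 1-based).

Weights: 7 mi L, 8 bi L, 9 bu:p H.
The penult (syllable 8, bi) is light, so stress falls on the antepenult (syllable 7, mi).
Primary stress: syllable 7 → gi.ba.pi.bo.ka.mu.ˈmi.bi.bu:p.

7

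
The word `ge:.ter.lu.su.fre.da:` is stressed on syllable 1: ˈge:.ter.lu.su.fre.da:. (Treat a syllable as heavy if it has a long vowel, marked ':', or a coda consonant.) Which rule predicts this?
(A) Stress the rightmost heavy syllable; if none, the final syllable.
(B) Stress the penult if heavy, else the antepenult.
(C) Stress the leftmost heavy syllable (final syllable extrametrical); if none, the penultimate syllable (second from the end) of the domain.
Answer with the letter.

Rule A → syllable 6 (observed: 1).
Rule B → syllable 4 (observed: 1).
Rule C → syllable 1 ✓.

C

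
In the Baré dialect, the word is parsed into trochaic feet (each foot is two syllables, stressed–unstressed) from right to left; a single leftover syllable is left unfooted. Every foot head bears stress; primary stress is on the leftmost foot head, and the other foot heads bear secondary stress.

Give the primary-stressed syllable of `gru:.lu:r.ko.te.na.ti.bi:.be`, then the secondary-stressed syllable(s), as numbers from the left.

Parse right to left into trochaic (ˈσσ) feet: (ˈgru:.lu:r) (ˈko.te) (ˈna.ti) (ˈbi:.be).
Foot heads (stressed positions): 1, 3, 5, 7.
End Rule Leftmost: primary stress on the leftmost head = syllable 1.
Secondary stress on 3, 5, 7: ˈgru:.lu:r.ˌko.te.ˌna.ti.ˌbi:.be.

primary 1, secondary 3, 5, 7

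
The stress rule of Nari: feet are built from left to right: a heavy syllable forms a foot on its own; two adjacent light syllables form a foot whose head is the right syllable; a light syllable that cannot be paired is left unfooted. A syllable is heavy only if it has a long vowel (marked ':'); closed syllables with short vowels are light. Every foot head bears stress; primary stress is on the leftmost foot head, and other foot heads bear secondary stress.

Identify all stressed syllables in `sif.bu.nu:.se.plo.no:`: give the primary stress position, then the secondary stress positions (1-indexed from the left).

Weights: 1 sif L, 2 bu L, 3 nu: H, 4 se L, 5 plo L, 6 no: H.
Parse left to right (heavy = foot alone; LL = one foot; stranded L unfooted): (sif.ˈbu) (ˈnu:) (se.ˈplo) (ˈno:).
Foot heads: 2, 3, 5, 6.
Primary stress on the leftmost head = syllable 2.
Secondary stress on 3, 5, 6: sif.ˈbu.ˌnu:.se.ˌplo.ˌno:.

primary 2, secondary 3, 5, 6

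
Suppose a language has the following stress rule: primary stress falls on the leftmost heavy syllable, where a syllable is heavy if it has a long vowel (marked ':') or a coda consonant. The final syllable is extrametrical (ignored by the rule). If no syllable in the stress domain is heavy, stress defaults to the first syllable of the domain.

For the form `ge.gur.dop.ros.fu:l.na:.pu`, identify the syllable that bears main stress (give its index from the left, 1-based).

2

The final syllable (7, pu) is extrametrical; the stress domain is syllables 1–6.
Weights: 1 ge L, 2 gur H, 3 dop H, 4 ros H, 5 fu:l H, 6 na: H.
Heavy syllables in the domain: 2, 3, 4, 5, 6. The leftmost is syllable 2 (gur).
Primary stress: syllable 2 → ge.ˈgur.dop.ros.fu:l.na:.pu.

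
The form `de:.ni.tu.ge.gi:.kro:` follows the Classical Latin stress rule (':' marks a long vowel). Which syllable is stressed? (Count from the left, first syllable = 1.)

5

Classical Latin: stress the penult if heavy (long vowel or closed), else the antepenult.
Weights: 4 ge L, 5 gi: H, 6 kro: H.
The penult (syllable 5, gi:) is heavy, so it takes stress.
Stress on syllable 5: de:.ni.tu.ge.ˈgi:.kro:.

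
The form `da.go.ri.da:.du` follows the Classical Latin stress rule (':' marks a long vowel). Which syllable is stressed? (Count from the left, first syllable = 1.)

Classical Latin: stress the penult if heavy (long vowel or closed), else the antepenult.
Weights: 3 ri L, 4 da: H, 5 du L.
The penult (syllable 4, da:) is heavy, so it takes stress.
Stress on syllable 4: da.go.ri.ˈda:.du.

4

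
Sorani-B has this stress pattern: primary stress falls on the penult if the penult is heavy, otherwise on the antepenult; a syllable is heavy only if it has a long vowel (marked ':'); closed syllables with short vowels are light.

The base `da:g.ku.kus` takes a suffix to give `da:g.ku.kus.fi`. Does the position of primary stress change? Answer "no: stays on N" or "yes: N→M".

yes: 1→2

Base `da:g.ku.kus` (3 syllables):
  Weights: 1 da:g H, 2 ku L, 3 kus L.
  The penult (syllable 2, ku) is light, so stress falls on the antepenult (syllable 1, da:g).
  → primary stress on syllable 1.
Suffixed `da:g.ku.kus.fi` (4 syllables):
  Weights: 2 ku L, 3 kus L, 4 fi L.
  The penult (syllable 3, kus) is light, so stress falls on the antepenult (syllable 2, ku).
  → primary stress on syllable 2.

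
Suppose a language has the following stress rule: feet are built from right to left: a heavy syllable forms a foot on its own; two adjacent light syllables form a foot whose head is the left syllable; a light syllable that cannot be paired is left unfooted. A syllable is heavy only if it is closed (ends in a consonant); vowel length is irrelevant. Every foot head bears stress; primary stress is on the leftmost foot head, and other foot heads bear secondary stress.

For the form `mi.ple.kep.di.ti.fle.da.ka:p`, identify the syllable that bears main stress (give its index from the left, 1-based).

Weights: 1 mi L, 2 ple L, 3 kep H, 4 di L, 5 ti L, 6 fle L, 7 da L, 8 ka:p H.
Parse right to left (heavy = foot alone; LL = one foot; stranded L unfooted): (ˈmi.ple) (ˈkep) (ˈdi.ti) (ˈfle.da) (ˈka:p).
Foot heads: 1, 3, 4, 6, 8.
Primary stress on the leftmost head = syllable 1.
Primary stress: syllable 1 → ˈmi.ple.kep.di.ti.fle.da.ka:p.

1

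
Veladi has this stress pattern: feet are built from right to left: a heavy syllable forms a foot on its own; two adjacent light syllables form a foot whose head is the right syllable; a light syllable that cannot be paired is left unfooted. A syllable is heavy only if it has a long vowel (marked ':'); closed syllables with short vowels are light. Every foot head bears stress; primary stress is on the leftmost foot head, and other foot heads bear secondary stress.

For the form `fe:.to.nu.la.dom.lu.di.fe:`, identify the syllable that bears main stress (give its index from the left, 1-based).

1

Weights: 1 fe: H, 2 to L, 3 nu L, 4 la L, 5 dom L, 6 lu L, 7 di L, 8 fe: H.
Parse right to left (heavy = foot alone; LL = one foot; stranded L unfooted): (ˈfe:) (to.ˈnu) (la.ˈdom) (lu.ˈdi) (ˈfe:).
Foot heads: 1, 3, 5, 7, 8.
Primary stress on the leftmost head = syllable 1.
Primary stress: syllable 1 → ˈfe:.to.nu.la.dom.lu.di.fe:.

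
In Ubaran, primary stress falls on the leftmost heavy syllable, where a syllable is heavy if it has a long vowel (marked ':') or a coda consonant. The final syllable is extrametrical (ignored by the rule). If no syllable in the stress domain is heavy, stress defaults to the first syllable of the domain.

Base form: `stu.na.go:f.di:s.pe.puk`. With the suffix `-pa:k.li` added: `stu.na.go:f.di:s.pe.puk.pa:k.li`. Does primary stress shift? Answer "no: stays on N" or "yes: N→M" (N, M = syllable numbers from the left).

no: stays on 3

Base `stu.na.go:f.di:s.pe.puk` (6 syllables):
  The final syllable (6, puk) is extrametrical; the stress domain is syllables 1–5.
  Weights: 1 stu L, 2 na L, 3 go:f H, 4 di:s H, 5 pe L.
  Heavy syllables in the domain: 3, 4. The leftmost is syllable 3 (go:f).
  → primary stress on syllable 3.
Suffixed `stu.na.go:f.di:s.pe.puk.pa:k.li` (8 syllables):
  The final syllable (8, li) is extrametrical; the stress domain is syllables 1–7.
  Weights: 1 stu L, 2 na L, 3 go:f H, 4 di:s H, 5 pe L, 6 puk H, 7 pa:k H.
  Heavy syllables in the domain: 3, 4, 6, 7. The leftmost is syllable 3 (go:f).
  → primary stress on syllable 3.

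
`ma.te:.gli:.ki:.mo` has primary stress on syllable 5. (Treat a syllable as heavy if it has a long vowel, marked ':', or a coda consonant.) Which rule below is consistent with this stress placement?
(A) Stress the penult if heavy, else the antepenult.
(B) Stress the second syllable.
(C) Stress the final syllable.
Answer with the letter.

Rule A → syllable 4 (observed: 5).
Rule B → syllable 2 (observed: 5).
Rule C → syllable 5 ✓.

C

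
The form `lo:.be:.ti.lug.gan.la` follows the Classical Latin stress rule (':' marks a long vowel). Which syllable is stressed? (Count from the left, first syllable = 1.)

5

Classical Latin: stress the penult if heavy (long vowel or closed), else the antepenult.
Weights: 4 lug H, 5 gan H, 6 la L.
The penult (syllable 5, gan) is heavy, so it takes stress.
Stress on syllable 5: lo:.be:.ti.lug.ˈgan.la.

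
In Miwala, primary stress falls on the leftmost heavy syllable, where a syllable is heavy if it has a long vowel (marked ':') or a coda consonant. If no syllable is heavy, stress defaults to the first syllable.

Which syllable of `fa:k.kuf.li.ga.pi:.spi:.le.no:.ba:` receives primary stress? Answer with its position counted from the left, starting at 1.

1

Weights: 1 fa:k H, 2 kuf H, 3 li L, 4 ga L, 5 pi: H, 6 spi: H, 7 le L, 8 no: H, 9 ba: H.
Heavy syllables in the domain: 1, 2, 5, 6, 8, 9. The leftmost is syllable 1 (fa:k).
Primary stress: syllable 1 → ˈfa:k.kuf.li.ga.pi:.spi:.le.no:.ba:.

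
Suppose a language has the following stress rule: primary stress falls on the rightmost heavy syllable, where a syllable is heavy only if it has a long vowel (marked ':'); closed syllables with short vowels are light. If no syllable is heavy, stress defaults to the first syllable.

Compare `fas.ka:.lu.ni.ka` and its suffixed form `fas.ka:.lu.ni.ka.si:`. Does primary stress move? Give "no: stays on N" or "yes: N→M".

Base `fas.ka:.lu.ni.ka` (5 syllables):
  Weights: 1 fas L, 2 ka: H, 3 lu L, 4 ni L, 5 ka L.
  Heavy syllables in the domain: 2. The rightmost is syllable 2 (ka:).
  → primary stress on syllable 2.
Suffixed `fas.ka:.lu.ni.ka.si:` (6 syllables):
  Weights: 1 fas L, 2 ka: H, 3 lu L, 4 ni L, 5 ka L, 6 si: H.
  Heavy syllables in the domain: 2, 6. The rightmost is syllable 6 (si:).
  → primary stress on syllable 6.

yes: 2→6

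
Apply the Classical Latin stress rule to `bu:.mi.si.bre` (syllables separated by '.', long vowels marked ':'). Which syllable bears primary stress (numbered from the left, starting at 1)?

Classical Latin: stress the penult if heavy (long vowel or closed), else the antepenult.
Weights: 2 mi L, 3 si L, 4 bre L.
The penult (syllable 3, si) is light, so stress falls on the antepenult (syllable 2, mi).
Stress on syllable 2: bu:.ˈmi.si.bre.

2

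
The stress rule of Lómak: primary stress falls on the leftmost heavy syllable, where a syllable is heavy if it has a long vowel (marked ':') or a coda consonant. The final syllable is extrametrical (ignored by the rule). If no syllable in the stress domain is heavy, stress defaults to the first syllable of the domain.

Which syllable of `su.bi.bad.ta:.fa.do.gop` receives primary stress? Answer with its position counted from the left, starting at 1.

The final syllable (7, gop) is extrametrical; the stress domain is syllables 1–6.
Weights: 1 su L, 2 bi L, 3 bad H, 4 ta: H, 5 fa L, 6 do L.
Heavy syllables in the domain: 3, 4. The leftmost is syllable 3 (bad).
Primary stress: syllable 3 → su.bi.ˈbad.ta:.fa.do.gop.

3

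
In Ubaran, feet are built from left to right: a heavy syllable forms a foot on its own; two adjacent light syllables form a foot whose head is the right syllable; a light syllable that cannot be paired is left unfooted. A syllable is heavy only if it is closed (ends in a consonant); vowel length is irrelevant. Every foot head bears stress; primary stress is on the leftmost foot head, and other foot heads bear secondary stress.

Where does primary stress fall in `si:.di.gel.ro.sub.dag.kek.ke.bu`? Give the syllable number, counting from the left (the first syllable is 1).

2

Weights: 1 si: L, 2 di L, 3 gel H, 4 ro L, 5 sub H, 6 dag H, 7 kek H, 8 ke L, 9 bu L.
Parse left to right (heavy = foot alone; LL = one foot; stranded L unfooted): (si:.ˈdi) (ˈgel) ro (ˈsub) (ˈdag) (ˈkek) (ke.ˈbu).
Foot heads: 2, 3, 5, 6, 7, 9.
Primary stress on the leftmost head = syllable 2.
Primary stress: syllable 2 → si:.ˈdi.gel.ro.sub.dag.kek.ke.bu.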